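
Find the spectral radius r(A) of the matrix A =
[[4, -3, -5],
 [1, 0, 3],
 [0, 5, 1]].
r(A) ≈ 4.7791

The eigenvalues of A are the roots of its characteristic polynomial. With M = A (coefficients from the trace, the sum of principal 2x2 minors, and det A):
  p(λ) = det(λ I - M) = λ^3 - 5λ^2 - 8λ + 82.
No integer candidate from the rational root theorem (±divisors of 82) is a root, so the roots are irrational. The cubic discriminant is Δ = -77860 < 0, so there is one real root and a complex-conjugate pair. p(-4) = -30 and p(-3) = 34 have opposite signs, so a root lies in (-4, -3); Newton's method refines it to λ ≈ -3.5902. Dividing out (λ - (-3.5902)) leaves approximately λ^2 - 8.5902λ + 22.8402. For λ^2 - 8.5902λ + 22.8402 the discriminant is -17.5696. It is negative, so the remaining roots are the complex-conjugate pair λ ≈ 4.2951 ± 2.0958i. Their product equals the constant term, so |λ|^2 ≈ 22.8402 and |λ| ≈ 4.7791.
Thus the eigenvalues (to 4 decimals) are -3.5902 (modulus 3.5902); 4.2951 ± 2.0958i (modulus 4.7791). The spectral radius is the largest modulus: r(A) ≈ 4.7791. (Cross-check: r(A) ≤ ||A||_2 ≈ 7.9755; equality holds whenever A is normal, though it can also hold for some non-normal A.)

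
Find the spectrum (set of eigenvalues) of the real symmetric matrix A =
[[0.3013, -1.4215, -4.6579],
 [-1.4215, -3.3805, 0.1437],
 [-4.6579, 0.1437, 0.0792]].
sigma(A) ≈ {-5, -3, 5}

A is real symmetric, so its spectrum consists of real eigenvalues. Expanding the characteristic polynomial of the displayed matrix gives
  det(λ I - A) = p(λ) = λ^3 + (3)λ^2 + (-25)λ + (-75).
Solving p(λ) = 0 yields eigenvalues ≈ -5, -3, 5. (A is shown rounded to 4 decimals, so these recover the underlying integer eigenvalues to within that precision.)
Verification: the trace of A = -3 equals the sum of eigenvalues -3, and det(A) ≈ 74.9994 matches the eigenvalue product 75.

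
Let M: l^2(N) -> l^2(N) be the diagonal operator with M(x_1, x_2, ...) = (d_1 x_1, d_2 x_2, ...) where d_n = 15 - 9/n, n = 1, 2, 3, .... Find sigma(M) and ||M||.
sigma(M) = {15 - 9/n : n ≥ 1} ∪ {15}; ||M|| = 15

A bounded diagonal operator on l^2 with diagonal entries d_n has spectrum equal to the closure of {d_n : n ≥ 1}: every d_n is an eigenvalue (with eigenvector e_n), so {d_n} ⊂ sigma(M); the spectrum is closed, so its closure is too; and for lambda not in the closure, (M - lambda I) has bounded inverse (the diagonal entries 1/(d_n - lambda) are bounded). For our sequence d_n = 15 - 9/n, n = 1, 2, 3, ...:
  - {d_n} = {15 - 9/n : n ≥ 1}; the only limit point is 15
  - closure = {15 - 9/n : n ≥ 1} ∪ {15}
For the norm: a diagonal operator has ||M|| = sup_n |d_n|. Here d_n = 15 - 9/n increases monotonically from d_1 = 6 toward 15, with all terms in [6, 15); so sup_n |d_n| = 15 (the supremum is the limit, not attained). So ||M|| = 15.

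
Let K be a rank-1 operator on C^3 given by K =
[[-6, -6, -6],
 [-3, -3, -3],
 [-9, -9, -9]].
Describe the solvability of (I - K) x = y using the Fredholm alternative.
(I - K) is invertible (det(I - K) = 19 ≠ 0), so for every y in C^3 the equation (I - K) x = y has a unique solution.

K has rank 1, so it is an outer product K = u v^T: every row of K is a multiple of one row vector. Reading off the entries, u = (-2, -1, -3) and v = (3, 3, 3) (row i of K equals u_i·v^T). A rank-one matrix u v^T satisfies K u = u (v·u) and kills the (2)-dimensional subspace v^⊥, so its characteristic polynomial is lambda^2 (lambda - v·u) with v·u = tr K = -18. Hence the eigenvalues of I - K are 1 (multiplicity 2) and 1 - (-18) = 19, so det(I - K) = 19. (Direct check: I - K =
[[7, 6, 6],
 [3, 4, 3],
 [9, 9, 10]]
has determinant 19.) The finite-dimensional Fredholm alternative says: either (I - K) is invertible, or ker(I - K) ≠ {0} and then range(I - K) = ker((I - K)^*)^⊥, with dim ker(I - K) = dim ker((I - K)^*). Since det(I - K) ≠ 0, 1 is not an eigenvalue of K and ker(I - K) = {0}, so we are in the first case: for every y there is a unique x = (I - K)^(-1) y. Explicitly, by the Sherman–Morrison formula, (I - u v^T)^(-1) = I + u v^T/(1 - v·u), i.e. (I - K)^(-1) = I + K/(19).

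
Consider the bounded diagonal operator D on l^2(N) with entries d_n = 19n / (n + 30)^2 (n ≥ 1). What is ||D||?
||D|| = 19/120 (attained at n = 30)

For D diagonal, ||D|| = sup_n |d_n|. Treat f(x) = 19x / (x + 30)^2 for real x > 0. By the quotient rule, f'(x) = 19(30 - x)/(x + 30)^3, which is positive for x < 30 and negative for x > 30. So f has a unique maximum at x = 30, and since 30 is a positive integer, the supremum over n ≥ 1 is attained at n = 30: d_30 = 19·30/(30 + 30)^2 = 19·30/3600 = 19/120. Hence ||D|| = 19/120.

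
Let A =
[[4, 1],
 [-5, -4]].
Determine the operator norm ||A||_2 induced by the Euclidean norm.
||A||_2 = sqrt((58 + sqrt(2880))/2) ≈ 7.4721 (= sqrt(largest eigenvalue of A^T A))

||A||_2 = sigma_max(A) = sqrt(lambda_max(A^T A)). Form the symmetric matrix M = A^T A =
[[41, 24],
 [24, 17]].
Its characteristic polynomial (trace, determinant of M give the coefficients) is
  p(λ) = det(λ I - M) = λ^2 - 58λ + 121.
For λ^2 - 58λ + 121 the discriminant is 2880. It is nonnegative but not a perfect square, so the roots are real and irrational: λ = (58 ± sqrt(2880))/2 ≈ 55.8328, 2.1672.
So the eigenvalues of A^T A are ≈ 2.1672, 55.8328 (all ≥ 0, as they must be for A^T A). The largest is λ_max = (58 + sqrt(2880))/2 ≈ 55.8328, hence ||A||_2 = sqrt(λ_max) = sqrt((58 + sqrt(2880))/2) ≈ 7.4721.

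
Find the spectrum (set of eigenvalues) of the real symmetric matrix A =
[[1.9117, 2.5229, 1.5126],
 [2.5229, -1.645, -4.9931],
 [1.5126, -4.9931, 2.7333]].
sigma(A) ≈ {-6, 3, 6}

A is real symmetric, so its spectrum consists of real eigenvalues. Expanding the characteristic polynomial of the displayed matrix gives
  det(λ I - A) = p(λ) = λ^3 + (-3)λ^2 + (-36)λ + (107.9988).
Solving p(λ) = 0 yields eigenvalues ≈ -6, 3, 6. (A is shown rounded to 4 decimals, so these recover the underlying integer eigenvalues to within that precision.)
Verification: the trace of A = 3 equals the sum of eigenvalues 3, and det(A) ≈ -107.9988 matches the eigenvalue product -108.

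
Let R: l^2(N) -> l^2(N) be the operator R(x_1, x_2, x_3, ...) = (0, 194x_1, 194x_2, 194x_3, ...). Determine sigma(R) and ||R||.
sigma(R) = closed disk {z in C : |z| ≤ 194}; ||R|| = 194

Note R = 194·U where U is the unit right shift (U x)_k = x_{k-1} (with x_0 := 0); so ||R|| = 194||U|| and sigma(R) = 194·sigma(U). ||R x||^2 = sum_{k≥1} |194x_k|^2 = 37636||x||^2, so ||R|| = 194 and sigma(R) ⊂ {|z| ≤ 194}. For any |lambda| < 194, the equation (R - lambda I) x = 0 forces x_1 = 0, then 194x_k = lambda x_{k+1} ⇒ x = 0, so R has no eigenvalues. But (R - lambda I) is not surjective for |lambda| < 194: solving (R - lambda I) x = e_1 would require x_n proportional to (lambda/194)^(-n), which is not in l^2. So every |lambda| < 194 lies in the residual spectrum. The boundary |lambda| = 194 is in the approximate point spectrum (the spectrum is closed). Hence sigma(R) is the closed disk of radius 194.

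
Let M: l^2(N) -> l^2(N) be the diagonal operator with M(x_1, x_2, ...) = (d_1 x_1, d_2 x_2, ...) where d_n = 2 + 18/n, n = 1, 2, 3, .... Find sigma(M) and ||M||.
sigma(M) = {2 + 18/n : n ≥ 1} ∪ {2}; ||M|| = 20

A bounded diagonal operator on l^2 with diagonal entries d_n has spectrum equal to the closure of {d_n : n ≥ 1}: every d_n is an eigenvalue (with eigenvector e_n), so {d_n} ⊂ sigma(M); the spectrum is closed, so its closure is too; and for lambda not in the closure, (M - lambda I) has bounded inverse (the diagonal entries 1/(d_n - lambda) are bounded). For our sequence d_n = 2 + 18/n, n = 1, 2, 3, ...:
  - {d_n} = {2 + 18/n : n ≥ 1}; the only limit point is 2
  - closure = {2 + 18/n : n ≥ 1} ∪ {2}
For the norm: a diagonal operator has ||M|| = sup_n |d_n|. Here d_n = 2 + 18/n is positive and decreasing, so sup_n |d_n| = d_1 = 2 + 18 = 20. So ||M|| = 20.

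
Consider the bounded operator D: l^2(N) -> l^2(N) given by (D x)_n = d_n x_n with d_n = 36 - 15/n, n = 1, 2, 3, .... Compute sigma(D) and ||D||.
sigma(D) = {36 - 15/n : n ≥ 1} ∪ {36}; ||D|| = 36

A bounded diagonal operator on l^2 with diagonal entries d_n has spectrum equal to the closure of {d_n : n ≥ 1}: every d_n is an eigenvalue (with eigenvector e_n), so {d_n} ⊂ sigma(D); the spectrum is closed, so its closure is too; and for lambda not in the closure, (D - lambda I) has bounded inverse (the diagonal entries 1/(d_n - lambda) are bounded). For our sequence d_n = 36 - 15/n, n = 1, 2, 3, ...:
  - {d_n} = {36 - 15/n : n ≥ 1}; the only limit point is 36
  - closure = {36 - 15/n : n ≥ 1} ∪ {36}
For the norm: a diagonal operator has ||D|| = sup_n |d_n|. Here d_n = 36 - 15/n increases monotonically from d_1 = 21 toward 36, with all terms in [21, 36); so sup_n |d_n| = 36 (the supremum is the limit, not attained). So ||D|| = 36.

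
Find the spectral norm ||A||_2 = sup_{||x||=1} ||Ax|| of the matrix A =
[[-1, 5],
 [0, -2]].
||A||_2 = sqrt((30 + sqrt(884))/2) ≈ 5.465 (= sqrt(largest eigenvalue of A^T A))

||A||_2 = sigma_max(A) = sqrt(lambda_max(A^T A)). Form the symmetric matrix M = A^T A =
[[1, -5],
 [-5, 29]].
Its characteristic polynomial (trace, determinant of M give the coefficients) is
  p(λ) = det(λ I - M) = λ^2 - 30λ + 4.
For λ^2 - 30λ + 4 the discriminant is 884. It is nonnegative but not a perfect square, so the roots are real and irrational: λ = (30 ± sqrt(884))/2 ≈ 29.8661, 0.1339.
So the eigenvalues of A^T A are ≈ 0.1339, 29.8661 (all ≥ 0, as they must be for A^T A). The largest is λ_max = (30 + sqrt(884))/2 ≈ 29.8661, hence ||A||_2 = sqrt(λ_max) = sqrt((30 + sqrt(884))/2) ≈ 5.465.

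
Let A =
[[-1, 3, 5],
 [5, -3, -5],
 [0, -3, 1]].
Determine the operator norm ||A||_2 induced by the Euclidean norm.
||A||_2 = sqrt((98 + sqrt(6148))/2) ≈ 9.3917 (= sqrt(largest eigenvalue of A^T A))

||A||_2 = sigma_max(A) = sqrt(lambda_max(A^T A)). Form the symmetric matrix M = A^T A =
[[26, -18, -30],
 [-18, 27, 27],
 [-30, 27, 51]].
Its characteristic polynomial (trace, sum of principal 2x2 minors, determinant of M give the coefficients) is
  p(λ) = det(λ I - M) = λ^3 - 104λ^2 + 1452λ - 5184.
By the rational root theorem any rational root is an integer divisor of 5184. Testing λ = 6: p(6) = 216 - 3744 + 8712 - 5184 = 0, so λ = 6 is a root. Dividing out (λ - 6) leaves p(λ) = (λ - 6)(λ^2 - 98λ + 864). For λ^2 - 98λ + 864 the discriminant is 6148. It is nonnegative but not a perfect square, so the roots are real and irrational: λ = (98 ± sqrt(6148))/2 ≈ 88.2046, 9.7954.
So the eigenvalues of A^T A are ≈ 6, 9.7954, 88.2046 (all ≥ 0, as they must be for A^T A). The largest is λ_max = (98 + sqrt(6148))/2 ≈ 88.2046, hence ||A||_2 = sqrt(λ_max) = sqrt((98 + sqrt(6148))/2) ≈ 9.3917.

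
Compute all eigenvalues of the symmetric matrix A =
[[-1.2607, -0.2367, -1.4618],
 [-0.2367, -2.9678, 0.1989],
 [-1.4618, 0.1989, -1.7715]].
sigma(A) ≈ {-3, 0} (-3 with multiplicity 2)

A is real symmetric, so its spectrum consists of real eigenvalues. Expanding the characteristic polynomial of the displayed matrix gives
  det(λ I - A) = p(λ) = λ^3 + (6)λ^2 + (9)λ + (0).
Solving p(λ) = 0 yields eigenvalues ≈ -3, -3, 0. (A is shown rounded to 4 decimals, so these recover the underlying integer eigenvalues to within that precision.)
Verification: the trace of A = -6 equals the sum of eigenvalues -6, and det(A) ≈ 0.0005 matches the eigenvalue product 0.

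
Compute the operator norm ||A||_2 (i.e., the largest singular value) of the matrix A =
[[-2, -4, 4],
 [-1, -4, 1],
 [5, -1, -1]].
||A||_2 ≈ 7.354 (= sqrt(largest eigenvalue of A^T A))

||A||_2 = sigma_max(A) = sqrt(lambda_max(A^T A)). Form the symmetric matrix M = A^T A =
[[30, 7, -14],
 [7, 33, -19],
 [-14, -19, 18]].
Its characteristic polynomial (trace, sum of principal 2x2 minors, determinant of M give the coefficients) is
  p(λ) = det(λ I - M) = λ^3 - 81λ^2 + 1518λ - 3364.
No integer candidate from the rational root theorem (±divisors of 3364) is a root, so the roots are irrational. The cubic discriminant is Δ = 1115551764 > 0, so there are three distinct real roots. p(2) = -644 and p(3) = 488 have opposite signs, so a root lies in (2, 3); Newton's method refines it to λ ≈ 2.5529. p(24) = 236 and p(25) = -414 have opposite signs, so a root lies in (24, 25); Newton's method refines it to λ ≈ 24.3658. p(54) = -124 and p(55) = 1476 have opposite signs, so a root lies in (54, 55); Newton's method refines it to λ ≈ 54.0813. Check (Vieta): the three roots sum to 81, matching tr M = 81.
So the eigenvalues of A^T A are ≈ 2.5529, 24.3658, 54.0813 (all ≥ 0, as they must be for A^T A). The largest is λ_max ≈ 54.0813, hence ||A||_2 = sqrt(λ_max) ≈ 7.354.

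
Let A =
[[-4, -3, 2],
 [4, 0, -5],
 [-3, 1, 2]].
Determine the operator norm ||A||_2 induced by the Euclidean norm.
||A||_2 ≈ 8.5231 (= sqrt(largest eigenvalue of A^T A))

||A||_2 = sigma_max(A) = sqrt(lambda_max(A^T A)). Form the symmetric matrix M = A^T A =
[[41, 9, -34],
 [9, 10, -4],
 [-34, -4, 33]].
Its characteristic polynomial (trace, sum of principal 2x2 minors, determinant of M give the coefficients) is
  p(λ) = det(λ I - M) = λ^3 - 84λ^2 + 840λ - 1089.
No integer candidate from the rational root theorem (±divisors of 1089) is a root, so the roots are irrational. The cubic discriminant is Δ = 1377176229 > 0, so there are three distinct real roots. p(1) = -332 and p(2) = 263 have opposite signs, so a root lies in (1, 2); Newton's method refines it to λ ≈ 1.5247. p(9) = 396 and p(10) = -89 have opposite signs, so a root lies in (9, 10); Newton's method refines it to λ ≈ 9.8324. p(72) = -2817 and p(73) = 1612 have opposite signs, so a root lies in (72, 73); Newton's method refines it to λ ≈ 72.643. Check (Vieta): the three roots sum to 84, matching tr M = 84.
So the eigenvalues of A^T A are ≈ 1.5247, 9.8324, 72.643 (all ≥ 0, as they must be for A^T A). The largest is λ_max ≈ 72.643, hence ||A||_2 = sqrt(λ_max) ≈ 8.5231.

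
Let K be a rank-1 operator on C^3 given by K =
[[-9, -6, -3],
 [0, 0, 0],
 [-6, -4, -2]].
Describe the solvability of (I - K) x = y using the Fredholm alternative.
(I - K) is invertible (det(I - K) = 12 ≠ 0), so for every y in C^3 the equation (I - K) x = y has a unique solution.

K has rank 1, so it is an outer product K = u v^T: every row of K is a multiple of one row vector. Reading off the entries, u = (3, 0, 2) and v = (-3, -2, -1) (row i of K equals u_i·v^T). A rank-one matrix u v^T satisfies K u = u (v·u) and kills the (2)-dimensional subspace v^⊥, so its characteristic polynomial is lambda^2 (lambda - v·u) with v·u = tr K = -11. Hence the eigenvalues of I - K are 1 (multiplicity 2) and 1 - (-11) = 12, so det(I - K) = 12. (Direct check: I - K =
[[10, 6, 3],
 [0, 1, 0],
 [6, 4, 3]]
has determinant 12.) The finite-dimensional Fredholm alternative says: either (I - K) is invertible, or ker(I - K) ≠ {0} and then range(I - K) = ker((I - K)^*)^⊥, with dim ker(I - K) = dim ker((I - K)^*). Since det(I - K) ≠ 0, 1 is not an eigenvalue of K and ker(I - K) = {0}, so we are in the first case: for every y there is a unique x = (I - K)^(-1) y. Explicitly, by the Sherman–Morrison formula, (I - u v^T)^(-1) = I + u v^T/(1 - v·u), i.e. (I - K)^(-1) = I + K/(12).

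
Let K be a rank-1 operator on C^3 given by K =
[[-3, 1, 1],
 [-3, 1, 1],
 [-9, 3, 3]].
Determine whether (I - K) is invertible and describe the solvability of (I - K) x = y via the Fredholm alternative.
(I - K) is singular (det(I - K) = 0, i.e. 1 ∈ sigma(K)). (I - K) x = y is solvable iff y ⊥ ker((I - K)^*) = span{(-3, 1, 1)}, i.e. iff -3y_1 + y_2 + y_3 = 0. When solvable, the solutions are x = y + c·(1, 1, 3), c arbitrary (ker(I - K) = span{(1, 1, 3)}, dimension 1).

K has rank 1, so it is an outer product K = u v^T: every row of K is a multiple of one row vector. Reading off the entries, u = (1, 1, 3) and v = (-3, 1, 1) (row i of K equals u_i·v^T). A rank-one matrix u v^T satisfies K u = u (v·u) and kills the (2)-dimensional subspace v^⊥, so its characteristic polynomial is lambda^2 (lambda - v·u) with v·u = tr K = 1. Hence the eigenvalues of I - K are 1 (multiplicity 2) and 1 - (1) = 0, so det(I - K) = 0. (Direct check: I - K =
[[4, -1, -1],
 [3, 0, -1],
 [9, -3, -2]]
has determinant 0.) So 1 is an eigenvalue of K and (I - K) is not invertible. The finite-dimensional Fredholm alternative says: either (I - K) is invertible, or ker(I - K) ≠ {0} and then range(I - K) = ker((I - K)^*)^⊥, with dim ker(I - K) = dim ker((I - K)^*). We are in the second case, so we need both kernels. Kernel of I - K: (I - K) u = u - u (v·u) = u - u = 0, so ker(I - K) = span{u} = span{(1, 1, 3)} (it is exactly 1-dimensional because rank(I - K) = 2). Kernel of the adjoint: K is real, so (I - K)^* = I - K^T = I - v u^T, and (I - v u^T) v = v - v (u·v) = 0; hence ker((I - K)^*) = span{v} = span{(-3, 1, 1)}. Therefore (I - K) x = y is solvable iff <y, v> = 0, i.e. iff -3y_1 + y_2 + y_3 = 0. When this holds, K y = u (v·y) = 0, so (I - K) y = y and x = y is a particular solution; the full solution set is the line x = y + c·u = y + c·(1, 1, 3), c ∈ C.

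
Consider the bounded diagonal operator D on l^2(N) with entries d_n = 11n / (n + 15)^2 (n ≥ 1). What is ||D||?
||D|| = 11/60 (attained at n = 15)

For D diagonal, ||D|| = sup_n |d_n|. Treat f(x) = 11x / (x + 15)^2 for real x > 0. By the quotient rule, f'(x) = 11(15 - x)/(x + 15)^3, which is positive for x < 15 and negative for x > 15. So f has a unique maximum at x = 15, and since 15 is a positive integer, the supremum over n ≥ 1 is attained at n = 15: d_15 = 11·15/(15 + 15)^2 = 11·15/900 = 11/60. Hence ||D|| = 11/60.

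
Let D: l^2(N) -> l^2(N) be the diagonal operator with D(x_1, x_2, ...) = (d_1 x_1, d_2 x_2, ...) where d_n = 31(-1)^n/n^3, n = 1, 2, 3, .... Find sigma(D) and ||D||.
sigma(D) = {31(-1)^n/n^3 : n ≥ 1} ∪ {0}; ||D|| = 31

A bounded diagonal operator on l^2 with diagonal entries d_n has spectrum equal to the closure of {d_n : n ≥ 1}: every d_n is an eigenvalue (with eigenvector e_n), so {d_n} ⊂ sigma(D); the spectrum is closed, so its closure is too; and for lambda not in the closure, (D - lambda I) has bounded inverse (the diagonal entries 1/(d_n - lambda) are bounded). For our sequence d_n = 31(-1)^n/n^3, n = 1, 2, 3, ...:
  - {d_n} = {31(-1)^n/n^3 : n ≥ 1}; the only limit point is 0
  - closure = {31(-1)^n/n^3 : n ≥ 1} ∪ {0}
For the norm: a diagonal operator has ||D|| = sup_n |d_n|. Here |d_n| = 31/n^3 is decreasing, so sup_n |d_n| = |d_1| = 31. So ||D|| = 31.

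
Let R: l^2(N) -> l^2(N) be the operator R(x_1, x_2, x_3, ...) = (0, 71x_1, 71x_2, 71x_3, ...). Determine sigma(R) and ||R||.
sigma(R) = closed disk {z in C : |z| ≤ 71}; ||R|| = 71

Note R = 71·U where U is the unit right shift (U x)_k = x_{k-1} (with x_0 := 0); so ||R|| = 71||U|| and sigma(R) = 71·sigma(U). ||R x||^2 = sum_{k≥1} |71x_k|^2 = 5041||x||^2, so ||R|| = 71 and sigma(R) ⊂ {|z| ≤ 71}. For any |lambda| < 71, the equation (R - lambda I) x = 0 forces x_1 = 0, then 71x_k = lambda x_{k+1} ⇒ x = 0, so R has no eigenvalues. But (R - lambda I) is not surjective for |lambda| < 71: solving (R - lambda I) x = e_1 would require x_n proportional to (lambda/71)^(-n), which is not in l^2. So every |lambda| < 71 lies in the residual spectrum. The boundary |lambda| = 71 is in the approximate point spectrum (the spectrum is closed). Hence sigma(R) is the closed disk of radius 71.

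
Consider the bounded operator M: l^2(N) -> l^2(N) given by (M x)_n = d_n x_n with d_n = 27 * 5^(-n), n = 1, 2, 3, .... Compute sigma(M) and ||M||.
sigma(M) = {27 * 5^(-n) : n ≥ 1} ∪ {0}; ||M|| = 27/5

A bounded diagonal operator on l^2 with diagonal entries d_n has spectrum equal to the closure of {d_n : n ≥ 1}: every d_n is an eigenvalue (with eigenvector e_n), so {d_n} ⊂ sigma(M); the spectrum is closed, so its closure is too; and for lambda not in the closure, (M - lambda I) has bounded inverse (the diagonal entries 1/(d_n - lambda) are bounded). For our sequence d_n = 27 * 5^(-n), n = 1, 2, 3, ...:
  - {d_n} = {27 * 5^(-n) : n ≥ 1}; the only limit point is 0
  - closure = {27 * 5^(-n) : n ≥ 1} ∪ {0}
For the norm: a diagonal operator has ||M|| = sup_n |d_n|. Here d_n = 27 * 5^(-n) is positive and decreasing, so sup_n |d_n| = d_1 = 27/5. So ||M|| = 27/5.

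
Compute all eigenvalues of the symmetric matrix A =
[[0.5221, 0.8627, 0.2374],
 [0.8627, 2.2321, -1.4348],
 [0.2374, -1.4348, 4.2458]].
sigma(A) ≈ {0, 2, 5}

A is real symmetric, so its spectrum consists of real eigenvalues. Expanding the characteristic polynomial of the displayed matrix gives
  det(λ I - A) = p(λ) = λ^3 + (-7)λ^2 + (10)λ + (0).
Solving p(λ) = 0 yields eigenvalues ≈ 0, 2, 5. (A is shown rounded to 4 decimals, so these recover the underlying integer eigenvalues to within that precision.)
Verification: the trace of A = 7 equals the sum of eigenvalues 7, and det(A) ≈ -0.0003 matches the eigenvalue product 0.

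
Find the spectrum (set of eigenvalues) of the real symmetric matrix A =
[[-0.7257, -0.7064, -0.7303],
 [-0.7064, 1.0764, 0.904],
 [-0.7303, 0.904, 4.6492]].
sigma(A) ≈ {-1, 1, 5}

A is real symmetric, so its spectrum consists of real eigenvalues. Expanding the characteristic polynomial of the displayed matrix gives
  det(λ I - A) = p(λ) = λ^3 + (-5)λ^2 + (-1)λ + (5).
Solving p(λ) = 0 yields eigenvalues ≈ -1, 1, 5. (A is shown rounded to 4 decimals, so these recover the underlying integer eigenvalues to within that precision.)
Verification: the trace of A = 5 equals the sum of eigenvalues 5, and det(A) ≈ -5.0000 matches the eigenvalue product -5.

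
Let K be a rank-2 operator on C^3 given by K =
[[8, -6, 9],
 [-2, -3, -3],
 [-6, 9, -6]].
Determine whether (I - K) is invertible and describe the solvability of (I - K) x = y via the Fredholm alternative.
(I - K) is invertible (det(I - K) = 17 ≠ 0), so for every y in C^3 the equation (I - K) x = y has a unique solution.

K has rank 2 and factors as K = U V^T = u1 v1^T + u2 v2^T with u1 = (-3, 0, 3), v1 = (-2, 3, -2), u2 = (-1, 1, 0), v2 = (-2, -3, -3) (multiplying out reproduces the displayed K). The nonzero eigenvalues of U V^T coincide with those of the 2 x 2 matrix G = V^T U = [[v1·u1, v1·u2], [v2·u1, v2·u2]] = [[0, 5], [-3, -1]], and by the Sylvester determinant identity det(I_3 - U V^T) = det(I_2 - V^T U) = det([[1, -5], [3, 2]]) = (1)(2) - (-5)(3) = 17. (Direct check: I - K =
[[-7, 6, -9],
 [2, 4, 3],
 [6, -9, 7]]
has determinant 17.) The finite-dimensional Fredholm alternative says: either (I - K) is invertible, or ker(I - K) ≠ {0} and then range(I - K) = ker((I - K)^*)^⊥, with dim ker(I - K) = dim ker((I - K)^*). Since det(I - K) ≠ 0, 1 is not an eigenvalue of K and ker(I - K) = {0}, so we are in the first case: for every y there is a unique x = (I - K)^(-1) y. (Explicitly, by the Woodbury identity, (I - U V^T)^(-1) = I + U (I_2 - G)^(-1) V^T.)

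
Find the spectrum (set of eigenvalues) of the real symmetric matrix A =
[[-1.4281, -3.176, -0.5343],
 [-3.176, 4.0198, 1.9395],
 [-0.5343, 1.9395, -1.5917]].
sigma(A) ≈ {-3, -2, 6}

A is real symmetric, so its spectrum consists of real eigenvalues. Expanding the characteristic polynomial of the displayed matrix gives
  det(λ I - A) = p(λ) = λ^3 + (-1)λ^2 + (-24)λ + (-36).
Solving p(λ) = 0 yields eigenvalues ≈ -3, -2, 6. (A is shown rounded to 4 decimals, so these recover the underlying integer eigenvalues to within that precision.)
Verification: the trace of A = 1 equals the sum of eigenvalues 1, and det(A) ≈ 35.9998 matches the eigenvalue product 36.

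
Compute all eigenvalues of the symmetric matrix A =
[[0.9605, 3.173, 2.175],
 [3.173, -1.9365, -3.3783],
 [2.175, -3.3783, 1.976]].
sigma(A) ≈ {-6, 3, 4}

A is real symmetric, so its spectrum consists of real eigenvalues. Expanding the characteristic polynomial of the displayed matrix gives
  det(λ I - A) = p(λ) = λ^3 + (-1)λ^2 + (-30)λ + (72).
Solving p(λ) = 0 yields eigenvalues ≈ -6, 3, 4. (A is shown rounded to 4 decimals, so these recover the underlying integer eigenvalues to within that precision.)
Verification: the trace of A = 1 equals the sum of eigenvalues 1, and det(A) ≈ -72.0000 matches the eigenvalue product -72.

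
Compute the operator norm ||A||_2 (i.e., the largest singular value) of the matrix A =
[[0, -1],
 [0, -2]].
||A||_2 = sqrt(5) ≈ 2.2361 (= sqrt(largest eigenvalue of A^T A))

||A||_2 = sigma_max(A) = sqrt(lambda_max(A^T A)). Form the symmetric matrix M = A^T A =
[[0, 0],
 [0, 5]].
Its characteristic polynomial (trace, determinant of M give the coefficients) is
  p(λ) = det(λ I - M) = λ^2 - 5λ.
For λ^2 - 5λ the discriminant is 25. It is a perfect square (5^2), so the roots are rational: λ = (5 ± 5)/2 = 5, 0.
So the eigenvalues of A^T A are ≈ 0, 5 (all ≥ 0, as they must be for A^T A). The largest is λ_max = 5, hence ||A||_2 = sqrt(λ_max) = sqrt(5) ≈ 2.2361.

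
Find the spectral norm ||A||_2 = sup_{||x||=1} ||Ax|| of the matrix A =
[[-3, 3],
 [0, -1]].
||A||_2 = sqrt((19 + sqrt(325))/2) ≈ 4.3028 (= sqrt(largest eigenvalue of A^T A))

||A||_2 = sigma_max(A) = sqrt(lambda_max(A^T A)). Form the symmetric matrix M = A^T A =
[[9, -9],
 [-9, 10]].
Its characteristic polynomial (trace, determinant of M give the coefficients) is
  p(λ) = det(λ I - M) = λ^2 - 19λ + 9.
For λ^2 - 19λ + 9 the discriminant is 325. It is nonnegative but not a perfect square, so the roots are real and irrational: λ = (19 ± sqrt(325))/2 ≈ 18.5139, 0.4861.
So the eigenvalues of A^T A are ≈ 0.4861, 18.5139 (all ≥ 0, as they must be for A^T A). The largest is λ_max = (19 + sqrt(325))/2 ≈ 18.5139, hence ||A||_2 = sqrt(λ_max) = sqrt((19 + sqrt(325))/2) ≈ 4.3028.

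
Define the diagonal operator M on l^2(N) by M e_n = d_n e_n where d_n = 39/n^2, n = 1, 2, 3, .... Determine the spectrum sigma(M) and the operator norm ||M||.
sigma(M) = {39/n^2 : n ≥ 1} ∪ {0}; ||M|| = 39

A bounded diagonal operator on l^2 with diagonal entries d_n has spectrum equal to the closure of {d_n : n ≥ 1}: every d_n is an eigenvalue (with eigenvector e_n), so {d_n} ⊂ sigma(M); the spectrum is closed, so its closure is too; and for lambda not in the closure, (M - lambda I) has bounded inverse (the diagonal entries 1/(d_n - lambda) are bounded). For our sequence d_n = 39/n^2, n = 1, 2, 3, ...:
  - {d_n} = {39/n^2 : n ≥ 1}; the only limit point is 0
  - closure = {39/n^2 : n ≥ 1} ∪ {0}
For the norm: a diagonal operator has ||M|| = sup_n |d_n|. Here d_n = 39/n^2 is positive and decreasing, so sup_n |d_n| = d_1 = 39. So ||M|| = 39.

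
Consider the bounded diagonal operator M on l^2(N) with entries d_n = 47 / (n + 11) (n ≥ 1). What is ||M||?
||M|| = 47/12 (attained at n = 1)

For M diagonal, ||M|| = sup_n |d_n| = sup_n 47/(n + 11). This is positive and strictly decreasing in n, so the supremum is attained at n = 1: d_1 = 47/(1 + 11) = 47/12. Hence ||M|| = 47/12.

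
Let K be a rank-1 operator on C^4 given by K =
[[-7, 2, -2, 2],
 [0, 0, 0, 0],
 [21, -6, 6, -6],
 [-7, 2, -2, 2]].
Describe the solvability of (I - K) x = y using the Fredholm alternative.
(I - K) is singular (det(I - K) = 0, i.e. 1 ∈ sigma(K)). (I - K) x = y is solvable iff y ⊥ ker((I - K)^*) = span{(-7, 2, -2, 2)}, i.e. iff -7y_1 + 2y_2 - 2y_3 + 2y_4 = 0. When solvable, the solutions are x = y + c·(1, 0, -3, 1), c arbitrary (ker(I - K) = span{(1, 0, -3, 1)}, dimension 1).

K has rank 1, so it is an outer product K = u v^T: every row of K is a multiple of one row vector. Reading off the entries, u = (1, 0, -3, 1) and v = (-7, 2, -2, 2) (row i of K equals u_i·v^T). A rank-one matrix u v^T satisfies K u = u (v·u) and kills the (3)-dimensional subspace v^⊥, so its characteristic polynomial is lambda^3 (lambda - v·u) with v·u = tr K = 1. Hence the eigenvalues of I - K are 1 (multiplicity 3) and 1 - (1) = 0, so det(I - K) = 0. (Direct check: I - K =
[[8, -2, 2, -2],
 [0, 1, 0, 0],
 [-21, 6, -5, 6],
 [7, -2, 2, -1]]
has determinant 0.) So 1 is an eigenvalue of K and (I - K) is not invertible. The finite-dimensional Fredholm alternative says: either (I - K) is invertible, or ker(I - K) ≠ {0} and then range(I - K) = ker((I - K)^*)^⊥, with dim ker(I - K) = dim ker((I - K)^*). We are in the second case, so we need both kernels. Kernel of I - K: (I - K) u = u - u (v·u) = u - u = 0, so ker(I - K) = span{u} = span{(1, 0, -3, 1)} (it is exactly 1-dimensional because rank(I - K) = 3). Kernel of the adjoint: K is real, so (I - K)^* = I - K^T = I - v u^T, and (I - v u^T) v = v - v (u·v) = 0; hence ker((I - K)^*) = span{v} = span{(-7, 2, -2, 2)}. Therefore (I - K) x = y is solvable iff <y, v> = 0, i.e. iff -7y_1 + 2y_2 - 2y_3 + 2y_4 = 0. When this holds, K y = u (v·y) = 0, so (I - K) y = y and x = y is a particular solution; the full solution set is the line x = y + c·u = y + c·(1, 0, -3, 1), c ∈ C.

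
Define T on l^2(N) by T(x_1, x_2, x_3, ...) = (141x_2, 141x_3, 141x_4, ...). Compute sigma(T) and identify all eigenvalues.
sigma(T) = closed disk {z in C : |z| ≤ 141}; sigma_p(T) = open disk {z in C : |z| < 141}

Note T = 141·V where V is the unit left shift (V x)_k = x_{k+1}; so sigma(T) = 141·sigma(V) and ||T|| = 141||V||. ||T x||^2 = 19881sum_{k≥2} |x_k|^2 ≤ 19881||x||^2, with equality on {x : x_1 = 0}, so ||T|| = 141. For any lambda with |lambda| < 141, set r = lambda/141 (|r| < 1); the vector x = (1, r, r^2, ...) is in l^2 and satisfies T x = 141(r, r^2, ...) = lambda x, so lambda is an eigenvalue. On the boundary |lambda| = 141 the geometric series diverges, so no l^2 eigenvector exists, but these lambda lie in the approximate point spectrum. Hence sigma(T) is the closed disk of radius 141 and sigma_p(T) is the open disk.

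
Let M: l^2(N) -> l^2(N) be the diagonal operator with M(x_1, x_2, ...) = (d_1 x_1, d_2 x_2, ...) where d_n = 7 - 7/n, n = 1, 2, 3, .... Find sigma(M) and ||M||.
sigma(M) = {7 - 7/n : n ≥ 1} ∪ {7}; ||M|| = 7

A bounded diagonal operator on l^2 with diagonal entries d_n has spectrum equal to the closure of {d_n : n ≥ 1}: every d_n is an eigenvalue (with eigenvector e_n), so {d_n} ⊂ sigma(M); the spectrum is closed, so its closure is too; and for lambda not in the closure, (M - lambda I) has bounded inverse (the diagonal entries 1/(d_n - lambda) are bounded). For our sequence d_n = 7 - 7/n, n = 1, 2, 3, ...:
  - {d_n} = {7 - 7/n : n ≥ 1}; the only limit point is 7
  - closure = {7 - 7/n : n ≥ 1} ∪ {7}
For the norm: a diagonal operator has ||M|| = sup_n |d_n|. Here d_n = 7 - 7/n increases monotonically from d_1 = 0 toward 7, with all terms in [0, 7); so sup_n |d_n| = 7 (the supremum is the limit, not attained). So ||M|| = 7.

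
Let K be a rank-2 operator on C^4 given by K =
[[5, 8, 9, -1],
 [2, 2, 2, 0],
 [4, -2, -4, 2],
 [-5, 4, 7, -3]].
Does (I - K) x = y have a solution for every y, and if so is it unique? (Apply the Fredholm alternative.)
(I - K) is invertible (det(I - K) = -93 ≠ 0), so for every y in C^4 the equation (I - K) x = y has a unique solution.

K has rank 2 and factors as K = U V^T = u1 v1^T + u2 v2^T with u1 = (1, 0, -2, 3), v1 = (-1, 2, 3, -1), u2 = (3, 1, 1, -1), v2 = (2, 2, 2, 0) (multiplying out reproduces the displayed K). The nonzero eigenvalues of U V^T coincide with those of the 2 x 2 matrix G = V^T U = [[v1·u1, v1·u2], [v2·u1, v2·u2]] = [[-10, 3], [-2, 10]], and by the Sylvester determinant identity det(I_4 - U V^T) = det(I_2 - V^T U) = det([[11, -3], [2, -9]]) = (11)(-9) - (-3)(2) = -93. (Direct check: I - K =
[[-4, -8, -9, 1],
 [-2, -1, -2, 0],
 [-4, 2, 5, -2],
 [5, -4, -7, 4]]
has determinant -93.) The finite-dimensional Fredholm alternative says: either (I - K) is invertible, or ker(I - K) ≠ {0} and then range(I - K) = ker((I - K)^*)^⊥, with dim ker(I - K) = dim ker((I - K)^*). Since det(I - K) ≠ 0, 1 is not an eigenvalue of K and ker(I - K) = {0}, so we are in the first case: for every y there is a unique x = (I - K)^(-1) y. (Explicitly, by the Woodbury identity, (I - U V^T)^(-1) = I + U (I_2 - G)^(-1) V^T.)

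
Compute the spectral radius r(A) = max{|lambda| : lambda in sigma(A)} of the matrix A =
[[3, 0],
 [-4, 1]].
r(A) = 3

The eigenvalues of A are the roots of its characteristic polynomial. With M = A (coefficients from the trace and determinant):
  p(λ) = det(λ I - M) = λ^2 - 4λ + 3.
For λ^2 - 4λ + 3 the discriminant is 4. It is a perfect square (2^2), so the roots are rational: λ = (4 ± 2)/2 = 3, 1.
Thus the eigenvalues (to 4 decimals) are 3 (modulus 3); 1 (modulus 1). The spectral radius is the largest modulus: r(A) = 3. (Cross-check: r(A) ≤ ||A||_2 ≈ 5.0645; equality holds whenever A is normal, though it can also hold for some non-normal A.)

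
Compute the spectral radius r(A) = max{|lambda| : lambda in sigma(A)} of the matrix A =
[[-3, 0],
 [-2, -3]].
r(A) = 3

The eigenvalues of A are the roots of its characteristic polynomial. With M = A (coefficients from the trace and determinant):
  p(λ) = det(λ I - M) = λ^2 + 6λ + 9.
For λ^2 + 6λ + 9 the discriminant is 0. It is a perfect square (0^2), so the roots are rational: λ = (-6 ± 0)/2 = -3, -3.
Thus the eigenvalues (to 4 decimals) are -3 (modulus 3). The spectral radius is the largest modulus: r(A) = 3. (Cross-check: r(A) ≤ ||A||_2 ≈ 4.1623; equality holds whenever A is normal, though it can also hold for some non-normal A.)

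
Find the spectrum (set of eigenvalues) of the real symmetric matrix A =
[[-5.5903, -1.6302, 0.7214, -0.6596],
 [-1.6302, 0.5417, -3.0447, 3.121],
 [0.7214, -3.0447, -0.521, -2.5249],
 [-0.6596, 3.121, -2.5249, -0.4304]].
sigma(A) ≈ {-6, -3, 6} (-3 with multiplicity 2)

A is real symmetric, so its spectrum consists of real eigenvalues. Expanding the characteristic polynomial of the displayed matrix gives
  det(λ I - A) = p(λ) = λ^4 + (6)λ^3 + (-27)λ^2 + (-215.9988)λ + (-323.9983).
Solving p(λ) = 0 yields eigenvalues ≈ -6, -3, -3, 6. (A is shown rounded to 4 decimals, so these recover the underlying integer eigenvalues to within that precision.)
Verification: the trace of A = -6 equals the sum of eigenvalues -6, and det(A) ≈ -323.9983 matches the eigenvalue product -324.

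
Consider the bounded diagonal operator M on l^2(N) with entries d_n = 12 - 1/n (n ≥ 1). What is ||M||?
||M|| = 12

For a diagonal operator on l^2 with entries d_n, ||M|| = sup_n |d_n|. Here d_1 = 11, d_2 = 23/2, ..., and d_n = 12 - 1/n increases monotonically toward 12. All terms lie in [11, 12), so |d_n| = d_n and the supremum is the limit 12, which is not attained by any individual d_n. Hence ||M|| = 12.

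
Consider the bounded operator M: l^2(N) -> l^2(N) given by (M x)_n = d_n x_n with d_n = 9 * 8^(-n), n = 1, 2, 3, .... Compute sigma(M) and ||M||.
sigma(M) = {9 * 8^(-n) : n ≥ 1} ∪ {0}; ||M|| = 9/8

A bounded diagonal operator on l^2 with diagonal entries d_n has spectrum equal to the closure of {d_n : n ≥ 1}: every d_n is an eigenvalue (with eigenvector e_n), so {d_n} ⊂ sigma(M); the spectrum is closed, so its closure is too; and for lambda not in the closure, (M - lambda I) has bounded inverse (the diagonal entries 1/(d_n - lambda) are bounded). For our sequence d_n = 9 * 8^(-n), n = 1, 2, 3, ...:
  - {d_n} = {9 * 8^(-n) : n ≥ 1}; the only limit point is 0
  - closure = {9 * 8^(-n) : n ≥ 1} ∪ {0}
For the norm: a diagonal operator has ||M|| = sup_n |d_n|. Here d_n = 9 * 8^(-n) is positive and decreasing, so sup_n |d_n| = d_1 = 9/8. So ||M|| = 9/8.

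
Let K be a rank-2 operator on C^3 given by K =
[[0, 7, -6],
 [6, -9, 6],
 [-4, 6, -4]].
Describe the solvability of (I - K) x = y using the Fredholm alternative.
(I - K) is invertible (det(I - K) = -52 ≠ 0), so for every y in C^3 the equation (I - K) x = y has a unique solution.

K has rank 2 and factors as K = U V^T = u1 v1^T + u2 v2^T with u1 = (1, -3, 2), v1 = (-3, 1, 0), u2 = (3, -3, 2), v2 = (1, 2, -2) (multiplying out reproduces the displayed K). The nonzero eigenvalues of U V^T coincide with those of the 2 x 2 matrix G = V^T U = [[v1·u1, v1·u2], [v2·u1, v2·u2]] = [[-6, -12], [-9, -7]], and by the Sylvester determinant identity det(I_3 - U V^T) = det(I_2 - V^T U) = det([[7, 12], [9, 8]]) = (7)(8) - (12)(9) = -52. (Direct check: I - K =
[[1, -7, 6],
 [-6, 10, -6],
 [4, -6, 5]]
has determinant -52.) The finite-dimensional Fredholm alternative says: either (I - K) is invertible, or ker(I - K) ≠ {0} and then range(I - K) = ker((I - K)^*)^⊥, with dim ker(I - K) = dim ker((I - K)^*). Since det(I - K) ≠ 0, 1 is not an eigenvalue of K and ker(I - K) = {0}, so we are in the first case: for every y there is a unique x = (I - K)^(-1) y. (Explicitly, by the Woodbury identity, (I - U V^T)^(-1) = I + U (I_2 - G)^(-1) V^T.)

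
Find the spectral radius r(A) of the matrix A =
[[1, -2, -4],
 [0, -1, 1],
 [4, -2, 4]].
r(A) ≈ 4.7799

The eigenvalues of A are the roots of its characteristic polynomial. With M = A (coefficients from the trace, the sum of principal 2x2 minors, and det A):
  p(λ) = det(λ I - M) = λ^3 - 4λ^2 + 17λ + 26.
No integer candidate from the rational root theorem (±divisors of 26) is a root, so the roots are irrational. The cubic discriminant is Δ = -58448 < 0, so there is one real root and a complex-conjugate pair. p(-2) = -32 and p(-1) = 4 have opposite signs, so a root lies in (-2, -1); Newton's method refines it to λ ≈ -1.138. Dividing out (λ - (-1.138)) leaves approximately λ^2 - 5.138λ + 22.8471. For λ^2 - 5.138λ + 22.8471 the discriminant is -64.9892. It is negative, so the remaining roots are the complex-conjugate pair λ ≈ 2.569 ± 4.0308i. Their product equals the constant term, so |λ|^2 ≈ 22.8471 and |λ| ≈ 4.7799.
Thus the eigenvalues (to 4 decimals) are -1.138 (modulus 1.138); 2.569 ± 4.0308i (modulus 4.7799). The spectral radius is the largest modulus: r(A) ≈ 4.7799. (Cross-check: r(A) ≤ ||A||_2 ≈ 6.3638; equality holds whenever A is normal, though it can also hold for some non-normal A.)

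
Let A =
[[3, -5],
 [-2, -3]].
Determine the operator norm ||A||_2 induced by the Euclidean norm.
||A||_2 = sqrt((47 + sqrt(765))/2) ≈ 6.1098 (= sqrt(largest eigenvalue of A^T A))

||A||_2 = sigma_max(A) = sqrt(lambda_max(A^T A)). Form the symmetric matrix M = A^T A =
[[13, -9],
 [-9, 34]].
Its characteristic polynomial (trace, determinant of M give the coefficients) is
  p(λ) = det(λ I - M) = λ^2 - 47λ + 361.
For λ^2 - 47λ + 361 the discriminant is 765. It is nonnegative but not a perfect square, so the roots are real and irrational: λ = (47 ± sqrt(765))/2 ≈ 37.3293, 9.6707.
So the eigenvalues of A^T A are ≈ 9.6707, 37.3293 (all ≥ 0, as they must be for A^T A). The largest is λ_max = (47 + sqrt(765))/2 ≈ 37.3293, hence ||A||_2 = sqrt(λ_max) = sqrt((47 + sqrt(765))/2) ≈ 6.1098.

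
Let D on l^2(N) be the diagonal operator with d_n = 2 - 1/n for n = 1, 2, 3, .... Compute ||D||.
||D|| = 2

For a diagonal operator on l^2 with entries d_n, ||D|| = sup_n |d_n|. Here d_1 = 1, d_2 = 3/2, ..., and d_n = 2 - 1/n increases monotonically toward 2. All terms lie in [1, 2), so |d_n| = d_n and the supremum is the limit 2, which is not attained by any individual d_n. Hence ||D|| = 2.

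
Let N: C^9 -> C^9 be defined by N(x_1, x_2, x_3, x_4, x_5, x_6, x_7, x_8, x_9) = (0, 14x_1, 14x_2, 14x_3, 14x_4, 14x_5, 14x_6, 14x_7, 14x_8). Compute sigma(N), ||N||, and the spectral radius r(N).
sigma(N) = {0}; ||N|| = 14; r(N) = 0. (N is nilpotent with N^9 = 0.)

On C^9, N is a strictly lower-triangular matrix with 14 on the subdiagonal and zeros elsewhere, so its characteristic polynomial is lambda^9 and every eigenvalue is 0: sigma(N) = {0}. For the operator norm, N e_i = 14e_{i+1} for i = 1, ..., 8 and N e_9 = 0, so the singular values of N are 14 (with multiplicity 8) and 0; hence ||N|| = 14. The spectral radius r(N) = max|lambda| = 0. Note ||N|| > r(N) — characteristic of non-normal nilpotent operators. Indeed N^9 = 0.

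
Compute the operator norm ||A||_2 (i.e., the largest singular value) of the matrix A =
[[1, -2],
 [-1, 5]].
||A||_2 = sqrt((31 + sqrt(925))/2) ≈ 5.5414 (= sqrt(largest eigenvalue of A^T A))

||A||_2 = sigma_max(A) = sqrt(lambda_max(A^T A)). Form the symmetric matrix M = A^T A =
[[2, -7],
 [-7, 29]].
Its characteristic polynomial (trace, determinant of M give the coefficients) is
  p(λ) = det(λ I - M) = λ^2 - 31λ + 9.
For λ^2 - 31λ + 9 the discriminant is 925. It is nonnegative but not a perfect square, so the roots are real and irrational: λ = (31 ± sqrt(925))/2 ≈ 30.7069, 0.2931.
So the eigenvalues of A^T A are ≈ 0.2931, 30.7069 (all ≥ 0, as they must be for A^T A). The largest is λ_max = (31 + sqrt(925))/2 ≈ 30.7069, hence ||A||_2 = sqrt(λ_max) = sqrt((31 + sqrt(925))/2) ≈ 5.5414.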